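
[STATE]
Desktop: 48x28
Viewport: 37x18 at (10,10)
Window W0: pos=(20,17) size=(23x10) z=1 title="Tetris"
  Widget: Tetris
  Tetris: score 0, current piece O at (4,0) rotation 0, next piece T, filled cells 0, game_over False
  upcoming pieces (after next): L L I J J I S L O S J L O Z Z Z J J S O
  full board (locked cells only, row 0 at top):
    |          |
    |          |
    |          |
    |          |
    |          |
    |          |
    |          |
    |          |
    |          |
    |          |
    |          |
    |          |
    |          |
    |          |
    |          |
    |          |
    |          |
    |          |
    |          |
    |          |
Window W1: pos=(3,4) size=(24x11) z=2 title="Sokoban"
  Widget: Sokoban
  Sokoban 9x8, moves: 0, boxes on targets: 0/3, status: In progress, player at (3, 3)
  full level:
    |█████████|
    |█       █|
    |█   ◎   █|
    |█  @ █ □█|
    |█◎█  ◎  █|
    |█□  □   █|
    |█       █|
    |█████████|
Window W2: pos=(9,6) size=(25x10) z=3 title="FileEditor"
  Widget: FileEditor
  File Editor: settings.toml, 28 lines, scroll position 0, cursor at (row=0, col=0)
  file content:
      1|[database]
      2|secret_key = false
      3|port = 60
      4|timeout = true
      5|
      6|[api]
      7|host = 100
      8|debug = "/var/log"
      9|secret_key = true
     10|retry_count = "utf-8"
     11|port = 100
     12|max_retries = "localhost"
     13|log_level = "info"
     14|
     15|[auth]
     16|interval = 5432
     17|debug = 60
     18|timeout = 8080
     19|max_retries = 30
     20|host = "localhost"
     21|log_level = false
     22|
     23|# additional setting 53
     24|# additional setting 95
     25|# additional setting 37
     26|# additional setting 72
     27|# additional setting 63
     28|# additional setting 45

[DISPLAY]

secret_key = false    █┃             
port = 60             ░┃             
timeout = true        ░┃             
                      ░┃             
[api]                 ▼┃             
━━━━━━━━━━━━━━━━━━━━━━━┛             
                                     
          ┏━━━━━━━━━━━━━━━━━━━━━┓    
          ┃ Tetris              ┃    
          ┠─────────────────────┨    
          ┃          │Next:     ┃    
          ┃          │ ▒        ┃    
          ┃          │▒▒▒       ┃    
          ┃          │          ┃    
          ┃          │          ┃    
          ┃          │          ┃    
          ┗━━━━━━━━━━━━━━━━━━━━━┛    
                                     


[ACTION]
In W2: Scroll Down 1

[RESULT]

port = 60             █┃             
timeout = true        ░┃             
                      ░┃             
[api]                 ░┃             
host = 100            ▼┃             
━━━━━━━━━━━━━━━━━━━━━━━┛             
                                     
          ┏━━━━━━━━━━━━━━━━━━━━━┓    
          ┃ Tetris              ┃    
          ┠─────────────────────┨    
          ┃          │Next:     ┃    
          ┃          │ ▒        ┃    
          ┃          │▒▒▒       ┃    
          ┃          │          ┃    
          ┃          │          ┃    
          ┃          │          ┃    
          ┗━━━━━━━━━━━━━━━━━━━━━┛    
                                     


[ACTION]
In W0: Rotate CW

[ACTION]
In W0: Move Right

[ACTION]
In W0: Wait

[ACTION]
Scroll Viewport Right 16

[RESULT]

ort = 60             █┃              
imeout = true        ░┃              
                     ░┃              
api]                 ░┃              
ost = 100            ▼┃              
━━━━━━━━━━━━━━━━━━━━━━┛              
                                     
         ┏━━━━━━━━━━━━━━━━━━━━━┓     
         ┃ Tetris              ┃     
         ┠─────────────────────┨     
         ┃          │Next:     ┃     
         ┃          │ ▒        ┃     
         ┃          │▒▒▒       ┃     
         ┃          │          ┃     
         ┃          │          ┃     
         ┃          │          ┃     
         ┗━━━━━━━━━━━━━━━━━━━━━┛     
                                     


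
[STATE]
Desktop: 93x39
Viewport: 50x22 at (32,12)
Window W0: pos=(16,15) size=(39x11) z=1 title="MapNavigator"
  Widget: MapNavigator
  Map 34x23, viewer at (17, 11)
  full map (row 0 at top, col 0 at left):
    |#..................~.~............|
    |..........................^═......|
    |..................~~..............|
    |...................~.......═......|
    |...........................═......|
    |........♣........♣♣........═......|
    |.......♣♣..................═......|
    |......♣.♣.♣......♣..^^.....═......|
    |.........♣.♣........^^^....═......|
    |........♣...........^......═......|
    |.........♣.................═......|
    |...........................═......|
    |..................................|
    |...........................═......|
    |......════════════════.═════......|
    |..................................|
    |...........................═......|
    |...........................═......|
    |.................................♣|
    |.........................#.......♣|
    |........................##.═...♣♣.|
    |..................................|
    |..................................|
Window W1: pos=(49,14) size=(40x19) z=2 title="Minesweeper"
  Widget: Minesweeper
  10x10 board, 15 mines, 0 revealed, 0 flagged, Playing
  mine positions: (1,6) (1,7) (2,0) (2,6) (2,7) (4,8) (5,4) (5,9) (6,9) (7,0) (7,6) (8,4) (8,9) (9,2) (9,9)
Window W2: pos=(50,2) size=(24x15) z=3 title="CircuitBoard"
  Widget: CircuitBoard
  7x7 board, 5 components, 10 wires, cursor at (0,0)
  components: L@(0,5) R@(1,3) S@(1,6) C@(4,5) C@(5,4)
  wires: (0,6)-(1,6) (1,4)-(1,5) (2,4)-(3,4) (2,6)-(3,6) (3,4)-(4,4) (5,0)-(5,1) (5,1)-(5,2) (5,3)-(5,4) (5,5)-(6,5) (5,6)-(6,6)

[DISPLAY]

                  ┃3                   · ┃        
                  ┃                    │ ┃        
                 ┏┃4                   · ┃━━━━━━━━
━━━━━━━━━━━━━━━━━┃┃                      ┃        
                 ┠┗━━━━━━━━━━━━━━━━━━━━━━┛────────
─────────────────┃■■■■■■■■■■                      
......^^^....═...┃■■■■■■■■■■                      
......^......═...┃■■■■■■■■■■                      
.............═...┃■■■■■■■■■■                      
...@.........═...┃■■■■■■■■■■                      
.................┃■■■■■■■■■■                      
.............═...┃■■■■■■■■■■                      
════════.═════...┃■■■■■■■■■■                      
━━━━━━━━━━━━━━━━━┃■■■■■■■■■■                      
                 ┃■■■■■■■■■■                      
                 ┃                                
                 ┃                                
                 ┃                                
                 ┃                                
                 ┃                                
                 ┗━━━━━━━━━━━━━━━━━━━━━━━━━━━━━━━━
                                                  


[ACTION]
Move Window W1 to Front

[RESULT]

                  ┃3                   · ┃        
                  ┃                    │ ┃        
                 ┏━━━━━━━━━━━━━━━━━━━━━━━━━━━━━━━━
━━━━━━━━━━━━━━━━━┃ Minesweeper                    
                 ┠────────────────────────────────
─────────────────┃■■■■■■■■■■                      
......^^^....═...┃■■■■■■■■■■                      
......^......═...┃■■■■■■■■■■                      
.............═...┃■■■■■■■■■■                      
...@.........═...┃■■■■■■■■■■                      
.................┃■■■■■■■■■■                      
.............═...┃■■■■■■■■■■                      
════════.═════...┃■■■■■■■■■■                      
━━━━━━━━━━━━━━━━━┃■■■■■■■■■■                      
                 ┃■■■■■■■■■■                      
                 ┃                                
                 ┃                                
                 ┃                                
                 ┃                                
                 ┃                                
                 ┗━━━━━━━━━━━━━━━━━━━━━━━━━━━━━━━━
                                                  


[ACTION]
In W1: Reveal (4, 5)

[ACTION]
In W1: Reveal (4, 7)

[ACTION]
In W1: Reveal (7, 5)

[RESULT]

                  ┃3                   · ┃        
                  ┃                    │ ┃        
                 ┏━━━━━━━━━━━━━━━━━━━━━━━━━━━━━━━━
━━━━━━━━━━━━━━━━━┃ Minesweeper                    
                 ┠────────────────────────────────
─────────────────┃■■■■■■■■■■                      
......^^^....═...┃■■■■■■■■■■                      
......^......═...┃■■■■■■■■■■                      
.............═...┃■■■■■■■■■■                      
...@.........═...┃■■■■■1■1■■                      
.................┃■■■■■■■■■■                      
.............═...┃■■■■■■■■■■                      
════════.═════...┃■■■■■2■■■■                      
━━━━━━━━━━━━━━━━━┃■■■■■■■■■■                      
                 ┃■■■■■■■■■■                      
                 ┃                                
                 ┃                                
                 ┃                                
                 ┃                                
                 ┃                                
                 ┗━━━━━━━━━━━━━━━━━━━━━━━━━━━━━━━━
                                                  


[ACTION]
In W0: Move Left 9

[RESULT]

                  ┃3                   · ┃        
                  ┃                    │ ┃        
                 ┏━━━━━━━━━━━━━━━━━━━━━━━━━━━━━━━━
━━━━━━━━━━━━━━━━━┃ Minesweeper                    
                 ┠────────────────────────────────
─────────────────┃■■■■■■■■■■                      
....♣.♣........^^┃■■■■■■■■■■                      
...♣...........^.┃■■■■■■■■■■                      
....♣............┃■■■■■■■■■■                      
...@.............┃■■■■■1■1■■                      
.................┃■■■■■■■■■■                      
.................┃■■■■■■■■■■                      
.════════════════┃■■■■■2■■■■                      
━━━━━━━━━━━━━━━━━┃■■■■■■■■■■                      
                 ┃■■■■■■■■■■                      
                 ┃                                
                 ┃                                
                 ┃                                
                 ┃                                
                 ┃                                
                 ┗━━━━━━━━━━━━━━━━━━━━━━━━━━━━━━━━
                                                  


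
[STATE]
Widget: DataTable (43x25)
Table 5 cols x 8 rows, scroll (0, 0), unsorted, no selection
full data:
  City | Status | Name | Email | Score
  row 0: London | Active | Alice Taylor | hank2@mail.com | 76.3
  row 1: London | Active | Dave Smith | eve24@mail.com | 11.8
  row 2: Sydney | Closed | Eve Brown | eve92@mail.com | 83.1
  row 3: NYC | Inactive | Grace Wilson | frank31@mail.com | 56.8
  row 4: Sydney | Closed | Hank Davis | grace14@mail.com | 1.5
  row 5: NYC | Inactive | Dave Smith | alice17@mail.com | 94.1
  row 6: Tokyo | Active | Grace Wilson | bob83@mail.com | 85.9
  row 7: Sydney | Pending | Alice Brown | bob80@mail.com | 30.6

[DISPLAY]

City  │Status  │Name        │Email         
──────┼────────┼────────────┼──────────────
London│Active  │Alice Taylor│hank2@mail.com
London│Active  │Dave Smith  │eve24@mail.com
Sydney│Closed  │Eve Brown   │eve92@mail.com
NYC   │Inactive│Grace Wilson│frank31@mail.c
Sydney│Closed  │Hank Davis  │grace14@mail.c
NYC   │Inactive│Dave Smith  │alice17@mail.c
Tokyo │Active  │Grace Wilson│bob83@mail.com
Sydney│Pending │Alice Brown │bob80@mail.com
                                           
                                           
                                           
                                           
                                           
                                           
                                           
                                           
                                           
                                           
                                           
                                           
                                           
                                           
                                           


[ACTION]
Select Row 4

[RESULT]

City  │Status  │Name        │Email         
──────┼────────┼────────────┼──────────────
London│Active  │Alice Taylor│hank2@mail.com
London│Active  │Dave Smith  │eve24@mail.com
Sydney│Closed  │Eve Brown   │eve92@mail.com
NYC   │Inactive│Grace Wilson│frank31@mail.c
>ydney│Closed  │Hank Davis  │grace14@mail.c
NYC   │Inactive│Dave Smith  │alice17@mail.c
Tokyo │Active  │Grace Wilson│bob83@mail.com
Sydney│Pending │Alice Brown │bob80@mail.com
                                           
                                           
                                           
                                           
                                           
                                           
                                           
                                           
                                           
                                           
                                           
                                           
                                           
                                           
                                           


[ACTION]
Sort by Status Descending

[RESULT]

City  │Status ▼│Name        │Email         
──────┼────────┼────────────┼──────────────
Sydney│Pending │Alice Brown │bob80@mail.com
NYC   │Inactive│Grace Wilson│frank31@mail.c
NYC   │Inactive│Dave Smith  │alice17@mail.c
Sydney│Closed  │Eve Brown   │eve92@mail.com
>ydney│Closed  │Hank Davis  │grace14@mail.c
London│Active  │Alice Taylor│hank2@mail.com
London│Active  │Dave Smith  │eve24@mail.com
Tokyo │Active  │Grace Wilson│bob83@mail.com
                                           
                                           
                                           
                                           
                                           
                                           
                                           
                                           
                                           
                                           
                                           
                                           
                                           
                                           
                                           


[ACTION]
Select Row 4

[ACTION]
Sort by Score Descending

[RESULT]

City  │Status  │Name        │Email         
──────┼────────┼────────────┼──────────────
NYC   │Inactive│Dave Smith  │alice17@mail.c
Tokyo │Active  │Grace Wilson│bob83@mail.com
Sydney│Closed  │Eve Brown   │eve92@mail.com
London│Active  │Alice Taylor│hank2@mail.com
>YC   │Inactive│Grace Wilson│frank31@mail.c
Sydney│Pending │Alice Brown │bob80@mail.com
London│Active  │Dave Smith  │eve24@mail.com
Sydney│Closed  │Hank Davis  │grace14@mail.c
                                           
                                           
                                           
                                           
                                           
                                           
                                           
                                           
                                           
                                           
                                           
                                           
                                           
                                           
                                           


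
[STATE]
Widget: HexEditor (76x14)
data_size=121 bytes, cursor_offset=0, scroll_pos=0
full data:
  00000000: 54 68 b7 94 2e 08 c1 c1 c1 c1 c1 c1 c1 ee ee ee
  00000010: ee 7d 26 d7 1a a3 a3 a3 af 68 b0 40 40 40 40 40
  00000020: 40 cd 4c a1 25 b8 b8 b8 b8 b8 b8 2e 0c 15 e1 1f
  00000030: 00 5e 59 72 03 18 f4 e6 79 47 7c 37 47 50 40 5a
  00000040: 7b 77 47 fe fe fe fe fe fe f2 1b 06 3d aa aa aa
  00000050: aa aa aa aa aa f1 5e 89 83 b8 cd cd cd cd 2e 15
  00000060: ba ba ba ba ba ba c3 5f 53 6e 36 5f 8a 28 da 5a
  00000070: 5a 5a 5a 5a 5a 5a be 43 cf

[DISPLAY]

00000000  54 68 b7 94 2e 08 c1 c1  c1 c1 c1 c1 c1 ee ee ee  |Th.............
00000010  ee 7d 26 d7 1a a3 a3 a3  af 68 b0 40 40 40 40 40  |.}&......h.@@@@
00000020  40 cd 4c a1 25 b8 b8 b8  b8 b8 b8 2e 0c 15 e1 1f  |@.L.%..........
00000030  00 5e 59 72 03 18 f4 e6  79 47 7c 37 47 50 40 5a  |.^Yr....yG|7GP@
00000040  7b 77 47 fe fe fe fe fe  fe f2 1b 06 3d aa aa aa  |{wG.........=..
00000050  aa aa aa aa aa f1 5e 89  83 b8 cd cd cd cd 2e 15  |......^........
00000060  ba ba ba ba ba ba c3 5f  53 6e 36 5f 8a 28 da 5a  |......._Sn6_.(.
00000070  5a 5a 5a 5a 5a 5a be 43  cf                       |ZZZZZZ.C.      
                                                                            
                                                                            
                                                                            
                                                                            
                                                                            
                                                                            


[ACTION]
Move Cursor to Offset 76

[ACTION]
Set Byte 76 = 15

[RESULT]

00000000  54 68 b7 94 2e 08 c1 c1  c1 c1 c1 c1 c1 ee ee ee  |Th.............
00000010  ee 7d 26 d7 1a a3 a3 a3  af 68 b0 40 40 40 40 40  |.}&......h.@@@@
00000020  40 cd 4c a1 25 b8 b8 b8  b8 b8 b8 2e 0c 15 e1 1f  |@.L.%..........
00000030  00 5e 59 72 03 18 f4 e6  79 47 7c 37 47 50 40 5a  |.^Yr....yG|7GP@
00000040  7b 77 47 fe fe fe fe fe  fe f2 1b 06 15 aa aa aa  |{wG............
00000050  aa aa aa aa aa f1 5e 89  83 b8 cd cd cd cd 2e 15  |......^........
00000060  ba ba ba ba ba ba c3 5f  53 6e 36 5f 8a 28 da 5a  |......._Sn6_.(.
00000070  5a 5a 5a 5a 5a 5a be 43  cf                       |ZZZZZZ.C.      
                                                                            
                                                                            
                                                                            
                                                                            
                                                                            
                                                                            


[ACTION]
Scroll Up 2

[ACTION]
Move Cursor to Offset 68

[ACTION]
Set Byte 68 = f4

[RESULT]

00000000  54 68 b7 94 2e 08 c1 c1  c1 c1 c1 c1 c1 ee ee ee  |Th.............
00000010  ee 7d 26 d7 1a a3 a3 a3  af 68 b0 40 40 40 40 40  |.}&......h.@@@@
00000020  40 cd 4c a1 25 b8 b8 b8  b8 b8 b8 2e 0c 15 e1 1f  |@.L.%..........
00000030  00 5e 59 72 03 18 f4 e6  79 47 7c 37 47 50 40 5a  |.^Yr....yG|7GP@
00000040  7b 77 47 fe F4 fe fe fe  fe f2 1b 06 15 aa aa aa  |{wG............
00000050  aa aa aa aa aa f1 5e 89  83 b8 cd cd cd cd 2e 15  |......^........
00000060  ba ba ba ba ba ba c3 5f  53 6e 36 5f 8a 28 da 5a  |......._Sn6_.(.
00000070  5a 5a 5a 5a 5a 5a be 43  cf                       |ZZZZZZ.C.      
                                                                            
                                                                            
                                                                            
                                                                            
                                                                            
                                                                            


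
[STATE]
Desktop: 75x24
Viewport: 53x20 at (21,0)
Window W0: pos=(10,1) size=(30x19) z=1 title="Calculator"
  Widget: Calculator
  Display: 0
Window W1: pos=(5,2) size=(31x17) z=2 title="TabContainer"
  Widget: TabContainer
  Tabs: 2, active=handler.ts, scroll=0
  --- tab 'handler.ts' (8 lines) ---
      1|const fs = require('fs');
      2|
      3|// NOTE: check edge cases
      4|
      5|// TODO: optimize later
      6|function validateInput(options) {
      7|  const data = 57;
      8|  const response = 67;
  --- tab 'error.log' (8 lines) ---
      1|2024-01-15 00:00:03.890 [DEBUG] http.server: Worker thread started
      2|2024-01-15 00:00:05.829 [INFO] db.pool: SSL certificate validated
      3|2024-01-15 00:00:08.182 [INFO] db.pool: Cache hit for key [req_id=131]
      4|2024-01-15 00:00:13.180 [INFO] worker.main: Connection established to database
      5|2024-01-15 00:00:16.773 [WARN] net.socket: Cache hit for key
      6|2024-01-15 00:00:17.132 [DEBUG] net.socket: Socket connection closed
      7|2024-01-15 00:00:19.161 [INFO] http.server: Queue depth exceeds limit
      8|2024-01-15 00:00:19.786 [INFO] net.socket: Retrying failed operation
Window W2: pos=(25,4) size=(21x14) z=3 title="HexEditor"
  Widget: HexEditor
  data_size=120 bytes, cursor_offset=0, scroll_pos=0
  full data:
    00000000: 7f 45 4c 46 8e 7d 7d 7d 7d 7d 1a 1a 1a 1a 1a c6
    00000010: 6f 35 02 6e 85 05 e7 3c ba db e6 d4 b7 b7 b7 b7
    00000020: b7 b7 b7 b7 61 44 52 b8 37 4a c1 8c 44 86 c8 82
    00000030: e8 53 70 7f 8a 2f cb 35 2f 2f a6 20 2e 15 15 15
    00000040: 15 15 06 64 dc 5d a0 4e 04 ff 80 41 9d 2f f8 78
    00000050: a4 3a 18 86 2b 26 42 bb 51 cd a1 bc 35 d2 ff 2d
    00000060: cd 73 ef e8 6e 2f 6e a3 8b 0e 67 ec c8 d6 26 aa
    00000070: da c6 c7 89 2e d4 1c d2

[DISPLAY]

                                                     
━━━━━━━━━━━━━━━━━━┓                                  
━━━━━━━━━━━━━━┓   ┃                                  
              ┃───┨                                  
────┏━━━━━━━━━━━━━━━━━━━┓                            
rror┃ HexEditor         ┃                            
────┠───────────────────┨                            
ire(┃00000000  7F 45 4c ┃                            
    ┃00000010  6f 35 02 ┃                            
edge┃00000020  b7 b7 b7 ┃                            
    ┃00000030  e8 53 70 ┃                            
ze l┃00000040  15 15 06 ┃                            
teIn┃00000050  a4 3a 18 ┃                            
57; ┃00000060  cd 73 ef ┃                            
e = ┃00000070  da c6 c7 ┃                            
    ┃                   ┃                            
    ┃                   ┃                            
    ┗━━━━━━━━━━━━━━━━━━━┛                            
━━━━━━━━━━━━━━┛   ┃                                  
━━━━━━━━━━━━━━━━━━┛                                  


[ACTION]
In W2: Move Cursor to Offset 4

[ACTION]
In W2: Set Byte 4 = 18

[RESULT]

                                                     
━━━━━━━━━━━━━━━━━━┓                                  
━━━━━━━━━━━━━━┓   ┃                                  
              ┃───┨                                  
────┏━━━━━━━━━━━━━━━━━━━┓                            
rror┃ HexEditor         ┃                            
────┠───────────────────┨                            
ire(┃00000000  7f 45 4c ┃                            
    ┃00000010  6f 35 02 ┃                            
edge┃00000020  b7 b7 b7 ┃                            
    ┃00000030  e8 53 70 ┃                            
ze l┃00000040  15 15 06 ┃                            
teIn┃00000050  a4 3a 18 ┃                            
57; ┃00000060  cd 73 ef ┃                            
e = ┃00000070  da c6 c7 ┃                            
    ┃                   ┃                            
    ┃                   ┃                            
    ┗━━━━━━━━━━━━━━━━━━━┛                            
━━━━━━━━━━━━━━┛   ┃                                  
━━━━━━━━━━━━━━━━━━┛                                  


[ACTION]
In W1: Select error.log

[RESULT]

                                                     
━━━━━━━━━━━━━━━━━━┓                                  
━━━━━━━━━━━━━━┓   ┃                                  
              ┃───┨                                  
────┏━━━━━━━━━━━━━━━━━━━┓                            
rror┃ HexEditor         ┃                            
────┠───────────────────┨                            
0:03┃00000000  7f 45 4c ┃                            
0:05┃00000010  6f 35 02 ┃                            
0:08┃00000020  b7 b7 b7 ┃                            
0:13┃00000030  e8 53 70 ┃                            
0:16┃00000040  15 15 06 ┃                            
0:17┃00000050  a4 3a 18 ┃                            
0:19┃00000060  cd 73 ef ┃                            
0:19┃00000070  da c6 c7 ┃                            
    ┃                   ┃                            
    ┃                   ┃                            
    ┗━━━━━━━━━━━━━━━━━━━┛                            
━━━━━━━━━━━━━━┛   ┃                                  
━━━━━━━━━━━━━━━━━━┛                                  


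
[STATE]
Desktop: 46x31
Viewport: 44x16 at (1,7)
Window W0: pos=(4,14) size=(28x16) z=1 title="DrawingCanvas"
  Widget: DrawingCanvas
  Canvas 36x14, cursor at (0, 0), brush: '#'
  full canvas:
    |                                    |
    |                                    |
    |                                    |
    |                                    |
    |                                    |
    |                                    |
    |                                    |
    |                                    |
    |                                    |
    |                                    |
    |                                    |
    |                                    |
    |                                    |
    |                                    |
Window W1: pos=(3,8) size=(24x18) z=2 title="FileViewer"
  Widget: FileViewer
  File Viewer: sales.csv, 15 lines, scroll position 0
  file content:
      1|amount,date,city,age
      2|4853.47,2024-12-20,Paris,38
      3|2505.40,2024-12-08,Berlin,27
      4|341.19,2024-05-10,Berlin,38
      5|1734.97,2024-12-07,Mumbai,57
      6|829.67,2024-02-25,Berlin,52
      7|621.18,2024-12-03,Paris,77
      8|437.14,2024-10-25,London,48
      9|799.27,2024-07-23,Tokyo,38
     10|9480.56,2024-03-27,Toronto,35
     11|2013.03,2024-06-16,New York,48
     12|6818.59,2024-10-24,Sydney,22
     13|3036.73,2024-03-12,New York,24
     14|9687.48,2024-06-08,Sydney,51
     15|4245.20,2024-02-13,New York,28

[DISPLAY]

                                            
  ┏━━━━━━━━━━━━━━━━━━━━━━┓                  
  ┃ FileViewer           ┃                  
  ┠──────────────────────┨                  
  ┃amount,date,city,age ▲┃                  
  ┃4853.47,2024-12-20,Pa█┃                  
  ┃2505.40,2024-12-08,Be░┃                  
  ┃341.19,2024-05-10,Ber░┃━━━━┓             
  ┃1734.97,2024-12-07,Mu░┃    ┃             
  ┃829.67,2024-02-25,Ber░┃────┨             
  ┃621.18,2024-12-03,Par░┃    ┃             
  ┃437.14,2024-10-25,Lon░┃    ┃             
  ┃799.27,2024-07-23,Tok░┃    ┃             
  ┃9480.56,2024-03-27,To░┃    ┃             
  ┃2013.03,2024-06-16,Ne░┃    ┃             
  ┃6818.59,2024-10-24,Sy░┃    ┃             


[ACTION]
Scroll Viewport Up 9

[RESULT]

                                            
                                            
                                            
                                            
                                            
                                            
                                            
                                            
  ┏━━━━━━━━━━━━━━━━━━━━━━┓                  
  ┃ FileViewer           ┃                  
  ┠──────────────────────┨                  
  ┃amount,date,city,age ▲┃                  
  ┃4853.47,2024-12-20,Pa█┃                  
  ┃2505.40,2024-12-08,Be░┃                  
  ┃341.19,2024-05-10,Ber░┃━━━━┓             
  ┃1734.97,2024-12-07,Mu░┃    ┃             


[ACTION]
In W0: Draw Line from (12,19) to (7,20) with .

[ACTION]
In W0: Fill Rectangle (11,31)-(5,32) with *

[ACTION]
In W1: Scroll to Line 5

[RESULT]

                                            
                                            
                                            
                                            
                                            
                                            
                                            
                                            
  ┏━━━━━━━━━━━━━━━━━━━━━━┓                  
  ┃ FileViewer           ┃                  
  ┠──────────────────────┨                  
  ┃4853.47,2024-12-20,Pa▲┃                  
  ┃2505.40,2024-12-08,Be░┃                  
  ┃341.19,2024-05-10,Ber░┃                  
  ┃1734.97,2024-12-07,Mu░┃━━━━┓             
  ┃829.67,2024-02-25,Ber░┃    ┃             


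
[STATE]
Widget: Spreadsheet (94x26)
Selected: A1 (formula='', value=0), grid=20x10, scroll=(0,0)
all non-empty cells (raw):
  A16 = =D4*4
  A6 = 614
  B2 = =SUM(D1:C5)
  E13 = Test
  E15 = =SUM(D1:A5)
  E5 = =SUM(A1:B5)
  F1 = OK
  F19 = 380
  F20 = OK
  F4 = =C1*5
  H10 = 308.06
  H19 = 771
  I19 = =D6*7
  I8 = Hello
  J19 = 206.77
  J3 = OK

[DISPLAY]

A1:                                                                                           
       A       B       C       D       E       F       G       H       I       J              
----------------------------------------------------------------------------------------------
  1      [0]       0       0       0       0OK             0       0       0       0          
  2        0       0       0       0       0       0       0       0       0       0          
  3        0       0       0       0       0       0       0       0       0OK                
  4        0       0       0       0       0       0       0       0       0       0          
  5        0       0       0       0       0       0       0       0       0       0          
  6      614       0       0       0       0       0       0       0       0       0          
  7        0       0       0       0       0       0       0       0       0       0          
  8        0       0       0       0       0       0       0       0Hello          0          
  9        0       0       0       0       0       0       0       0       0       0          
 10        0       0       0       0       0       0       0  308.06       0       0          
 11        0       0       0       0       0       0       0       0       0       0          
 12        0       0       0       0       0       0       0       0       0       0          
 13        0       0       0       0Test           0       0       0       0       0          
 14        0       0       0       0       0       0       0       0       0       0          
 15        0       0       0       0       0       0       0       0       0       0          
 16        0       0       0       0       0       0       0       0       0       0          
 17        0       0       0       0       0       0       0       0       0       0          
 18        0       0       0       0       0       0       0       0       0       0          
 19        0       0       0       0       0     380       0     771       0  206.77          
 20        0       0       0       0       0OK             0       0       0       0          
                                                                                              
                                                                                              
                                                                                              


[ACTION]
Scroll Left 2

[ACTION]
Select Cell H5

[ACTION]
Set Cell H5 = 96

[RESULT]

H5: 96                                                                                        
       A       B       C       D       E       F       G       H       I       J              
----------------------------------------------------------------------------------------------
  1        0       0       0       0       0OK             0       0       0       0          
  2        0       0       0       0       0       0       0       0       0       0          
  3        0       0       0       0       0       0       0       0       0OK                
  4        0       0       0       0       0       0       0       0       0       0          
  5        0       0       0       0       0       0       0    [96]       0       0          
  6      614       0       0       0       0       0       0       0       0       0          
  7        0       0       0       0       0       0       0       0       0       0          
  8        0       0       0       0       0       0       0       0Hello          0          
  9        0       0       0       0       0       0       0       0       0       0          
 10        0       0       0       0       0       0       0  308.06       0       0          
 11        0       0       0       0       0       0       0       0       0       0          
 12        0       0       0       0       0       0       0       0       0       0          
 13        0       0       0       0Test           0       0       0       0       0          
 14        0       0       0       0       0       0       0       0       0       0          
 15        0       0       0       0       0       0       0       0       0       0          
 16        0       0       0       0       0       0       0       0       0       0          
 17        0       0       0       0       0       0       0       0       0       0          
 18        0       0       0       0       0       0       0       0       0       0          
 19        0       0       0       0       0     380       0     771       0  206.77          
 20        0       0       0       0       0OK             0       0       0       0          
                                                                                              
                                                                                              
                                                                                              


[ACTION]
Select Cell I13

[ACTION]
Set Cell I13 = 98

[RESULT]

I13: 98                                                                                       
       A       B       C       D       E       F       G       H       I       J              
----------------------------------------------------------------------------------------------
  1        0       0       0       0       0OK             0       0       0       0          
  2        0       0       0       0       0       0       0       0       0       0          
  3        0       0       0       0       0       0       0       0       0OK                
  4        0       0       0       0       0       0       0       0       0       0          
  5        0       0       0       0       0       0       0      96       0       0          
  6      614       0       0       0       0       0       0       0       0       0          
  7        0       0       0       0       0       0       0       0       0       0          
  8        0       0       0       0       0       0       0       0Hello          0          
  9        0       0       0       0       0       0       0       0       0       0          
 10        0       0       0       0       0       0       0  308.06       0       0          
 11        0       0       0       0       0       0       0       0       0       0          
 12        0       0       0       0       0       0       0       0       0       0          
 13        0       0       0       0Test           0       0       0    [98]       0          
 14        0       0       0       0       0       0       0       0       0       0          
 15        0       0       0       0       0       0       0       0       0       0          
 16        0       0       0       0       0       0       0       0       0       0          
 17        0       0       0       0       0       0       0       0       0       0          
 18        0       0       0       0       0       0       0       0       0       0          
 19        0       0       0       0       0     380       0     771       0  206.77          
 20        0       0       0       0       0OK             0       0       0       0          
                                                                                              
                                                                                              
                                                                                              
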